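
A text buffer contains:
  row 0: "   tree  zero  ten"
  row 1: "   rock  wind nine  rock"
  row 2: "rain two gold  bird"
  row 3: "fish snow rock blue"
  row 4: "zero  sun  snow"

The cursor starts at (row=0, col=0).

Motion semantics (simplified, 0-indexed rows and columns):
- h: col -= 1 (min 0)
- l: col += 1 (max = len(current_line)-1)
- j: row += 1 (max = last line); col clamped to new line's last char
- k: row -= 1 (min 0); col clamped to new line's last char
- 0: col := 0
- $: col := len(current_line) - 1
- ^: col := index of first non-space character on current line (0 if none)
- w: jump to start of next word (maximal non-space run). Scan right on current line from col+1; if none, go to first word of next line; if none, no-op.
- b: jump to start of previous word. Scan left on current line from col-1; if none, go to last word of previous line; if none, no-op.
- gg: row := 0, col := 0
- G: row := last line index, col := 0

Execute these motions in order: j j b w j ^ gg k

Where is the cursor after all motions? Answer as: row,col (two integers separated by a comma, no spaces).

After 1 (j): row=1 col=0 char='_'
After 2 (j): row=2 col=0 char='r'
After 3 (b): row=1 col=20 char='r'
After 4 (w): row=2 col=0 char='r'
After 5 (j): row=3 col=0 char='f'
After 6 (^): row=3 col=0 char='f'
After 7 (gg): row=0 col=0 char='_'
After 8 (k): row=0 col=0 char='_'

Answer: 0,0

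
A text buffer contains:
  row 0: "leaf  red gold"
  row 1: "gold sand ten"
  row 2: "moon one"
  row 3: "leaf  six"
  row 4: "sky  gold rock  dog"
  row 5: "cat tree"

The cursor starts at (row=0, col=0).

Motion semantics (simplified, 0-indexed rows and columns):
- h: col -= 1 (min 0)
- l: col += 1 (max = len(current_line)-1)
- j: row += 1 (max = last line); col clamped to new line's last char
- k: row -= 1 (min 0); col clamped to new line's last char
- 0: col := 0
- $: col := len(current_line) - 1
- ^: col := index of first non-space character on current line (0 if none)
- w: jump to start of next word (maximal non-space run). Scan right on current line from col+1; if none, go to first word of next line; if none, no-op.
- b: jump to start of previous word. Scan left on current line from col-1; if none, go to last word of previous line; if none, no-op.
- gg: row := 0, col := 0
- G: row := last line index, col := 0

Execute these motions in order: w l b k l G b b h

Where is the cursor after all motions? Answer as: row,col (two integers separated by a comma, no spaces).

Answer: 4,9

Derivation:
After 1 (w): row=0 col=6 char='r'
After 2 (l): row=0 col=7 char='e'
After 3 (b): row=0 col=6 char='r'
After 4 (k): row=0 col=6 char='r'
After 5 (l): row=0 col=7 char='e'
After 6 (G): row=5 col=0 char='c'
After 7 (b): row=4 col=16 char='d'
After 8 (b): row=4 col=10 char='r'
After 9 (h): row=4 col=9 char='_'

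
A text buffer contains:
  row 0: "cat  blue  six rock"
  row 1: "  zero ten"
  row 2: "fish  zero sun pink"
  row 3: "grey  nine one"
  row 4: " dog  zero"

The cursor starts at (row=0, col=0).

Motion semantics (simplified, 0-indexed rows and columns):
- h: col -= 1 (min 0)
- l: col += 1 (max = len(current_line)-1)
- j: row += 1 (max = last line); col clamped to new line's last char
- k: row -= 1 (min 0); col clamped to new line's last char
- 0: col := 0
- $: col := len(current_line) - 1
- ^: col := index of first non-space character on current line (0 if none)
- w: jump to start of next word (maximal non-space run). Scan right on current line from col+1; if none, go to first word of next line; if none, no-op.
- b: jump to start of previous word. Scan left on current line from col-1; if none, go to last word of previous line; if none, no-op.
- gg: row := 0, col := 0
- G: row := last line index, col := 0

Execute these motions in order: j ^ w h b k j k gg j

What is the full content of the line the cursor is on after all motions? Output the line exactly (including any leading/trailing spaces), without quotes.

Answer:   zero ten

Derivation:
After 1 (j): row=1 col=0 char='_'
After 2 (^): row=1 col=2 char='z'
After 3 (w): row=1 col=7 char='t'
After 4 (h): row=1 col=6 char='_'
After 5 (b): row=1 col=2 char='z'
After 6 (k): row=0 col=2 char='t'
After 7 (j): row=1 col=2 char='z'
After 8 (k): row=0 col=2 char='t'
After 9 (gg): row=0 col=0 char='c'
After 10 (j): row=1 col=0 char='_'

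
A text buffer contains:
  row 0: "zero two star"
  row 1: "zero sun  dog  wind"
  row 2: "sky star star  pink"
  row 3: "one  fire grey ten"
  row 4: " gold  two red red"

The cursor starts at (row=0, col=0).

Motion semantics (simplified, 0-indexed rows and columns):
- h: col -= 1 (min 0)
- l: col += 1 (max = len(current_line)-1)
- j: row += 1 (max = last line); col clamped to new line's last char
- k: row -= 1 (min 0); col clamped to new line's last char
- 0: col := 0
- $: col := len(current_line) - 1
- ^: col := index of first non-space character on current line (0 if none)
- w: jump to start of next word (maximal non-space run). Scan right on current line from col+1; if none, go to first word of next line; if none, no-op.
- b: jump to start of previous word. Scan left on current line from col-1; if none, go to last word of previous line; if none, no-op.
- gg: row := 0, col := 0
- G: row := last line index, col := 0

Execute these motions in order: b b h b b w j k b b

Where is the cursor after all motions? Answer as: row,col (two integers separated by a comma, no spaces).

Answer: 0,0

Derivation:
After 1 (b): row=0 col=0 char='z'
After 2 (b): row=0 col=0 char='z'
After 3 (h): row=0 col=0 char='z'
After 4 (b): row=0 col=0 char='z'
After 5 (b): row=0 col=0 char='z'
After 6 (w): row=0 col=5 char='t'
After 7 (j): row=1 col=5 char='s'
After 8 (k): row=0 col=5 char='t'
After 9 (b): row=0 col=0 char='z'
After 10 (b): row=0 col=0 char='z'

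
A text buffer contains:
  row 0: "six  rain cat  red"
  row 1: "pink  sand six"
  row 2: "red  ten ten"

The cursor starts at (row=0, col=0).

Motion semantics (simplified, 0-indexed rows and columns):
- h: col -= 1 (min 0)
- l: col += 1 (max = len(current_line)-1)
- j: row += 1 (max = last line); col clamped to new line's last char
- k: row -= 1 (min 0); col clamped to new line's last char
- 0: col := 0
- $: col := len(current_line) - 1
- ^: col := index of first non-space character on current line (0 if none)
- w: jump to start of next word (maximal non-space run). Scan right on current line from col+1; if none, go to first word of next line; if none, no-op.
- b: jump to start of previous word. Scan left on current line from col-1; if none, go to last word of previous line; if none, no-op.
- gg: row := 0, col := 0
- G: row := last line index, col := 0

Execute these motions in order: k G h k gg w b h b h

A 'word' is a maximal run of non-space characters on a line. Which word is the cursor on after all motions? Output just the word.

Answer: six

Derivation:
After 1 (k): row=0 col=0 char='s'
After 2 (G): row=2 col=0 char='r'
After 3 (h): row=2 col=0 char='r'
After 4 (k): row=1 col=0 char='p'
After 5 (gg): row=0 col=0 char='s'
After 6 (w): row=0 col=5 char='r'
After 7 (b): row=0 col=0 char='s'
After 8 (h): row=0 col=0 char='s'
After 9 (b): row=0 col=0 char='s'
After 10 (h): row=0 col=0 char='s'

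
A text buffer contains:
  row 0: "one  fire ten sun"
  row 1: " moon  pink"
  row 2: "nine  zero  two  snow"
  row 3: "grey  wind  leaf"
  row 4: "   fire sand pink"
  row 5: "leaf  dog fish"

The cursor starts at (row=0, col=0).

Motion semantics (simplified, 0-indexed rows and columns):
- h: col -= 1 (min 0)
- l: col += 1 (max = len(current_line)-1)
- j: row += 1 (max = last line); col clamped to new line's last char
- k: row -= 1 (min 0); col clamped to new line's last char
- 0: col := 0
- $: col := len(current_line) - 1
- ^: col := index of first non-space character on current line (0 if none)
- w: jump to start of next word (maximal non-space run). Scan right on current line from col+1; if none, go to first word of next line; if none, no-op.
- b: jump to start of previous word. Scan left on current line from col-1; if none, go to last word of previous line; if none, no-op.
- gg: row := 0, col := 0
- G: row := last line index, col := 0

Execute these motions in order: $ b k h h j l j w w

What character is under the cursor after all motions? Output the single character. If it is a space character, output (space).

Answer: s

Derivation:
After 1 ($): row=0 col=16 char='n'
After 2 (b): row=0 col=14 char='s'
After 3 (k): row=0 col=14 char='s'
After 4 (h): row=0 col=13 char='_'
After 5 (h): row=0 col=12 char='n'
After 6 (j): row=1 col=10 char='k'
After 7 (l): row=1 col=10 char='k'
After 8 (j): row=2 col=10 char='_'
After 9 (w): row=2 col=12 char='t'
After 10 (w): row=2 col=17 char='s'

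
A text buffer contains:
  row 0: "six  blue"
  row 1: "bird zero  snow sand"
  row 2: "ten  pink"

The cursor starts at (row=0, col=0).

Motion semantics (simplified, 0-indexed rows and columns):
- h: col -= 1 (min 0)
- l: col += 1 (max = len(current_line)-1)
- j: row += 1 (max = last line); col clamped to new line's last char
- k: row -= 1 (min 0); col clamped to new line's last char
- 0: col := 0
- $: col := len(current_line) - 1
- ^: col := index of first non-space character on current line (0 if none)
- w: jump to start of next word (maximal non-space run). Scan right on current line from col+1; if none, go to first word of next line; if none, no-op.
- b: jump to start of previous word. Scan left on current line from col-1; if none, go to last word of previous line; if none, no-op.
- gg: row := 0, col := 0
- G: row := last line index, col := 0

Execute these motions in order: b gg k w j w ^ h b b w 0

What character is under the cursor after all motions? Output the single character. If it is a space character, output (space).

After 1 (b): row=0 col=0 char='s'
After 2 (gg): row=0 col=0 char='s'
After 3 (k): row=0 col=0 char='s'
After 4 (w): row=0 col=5 char='b'
After 5 (j): row=1 col=5 char='z'
After 6 (w): row=1 col=11 char='s'
After 7 (^): row=1 col=0 char='b'
After 8 (h): row=1 col=0 char='b'
After 9 (b): row=0 col=5 char='b'
After 10 (b): row=0 col=0 char='s'
After 11 (w): row=0 col=5 char='b'
After 12 (0): row=0 col=0 char='s'

Answer: s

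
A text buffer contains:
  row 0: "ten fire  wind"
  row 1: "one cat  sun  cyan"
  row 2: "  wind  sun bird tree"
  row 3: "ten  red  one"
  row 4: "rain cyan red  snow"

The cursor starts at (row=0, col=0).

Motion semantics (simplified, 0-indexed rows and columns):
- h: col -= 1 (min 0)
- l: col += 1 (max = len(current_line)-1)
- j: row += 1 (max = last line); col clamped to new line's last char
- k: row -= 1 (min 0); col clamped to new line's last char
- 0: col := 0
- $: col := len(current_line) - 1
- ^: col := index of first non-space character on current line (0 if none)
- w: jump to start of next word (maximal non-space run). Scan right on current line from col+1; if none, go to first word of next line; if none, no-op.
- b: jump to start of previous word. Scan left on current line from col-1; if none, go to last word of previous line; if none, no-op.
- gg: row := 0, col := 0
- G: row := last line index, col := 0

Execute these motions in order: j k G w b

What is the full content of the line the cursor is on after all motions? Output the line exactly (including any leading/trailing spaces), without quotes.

Answer: rain cyan red  snow

Derivation:
After 1 (j): row=1 col=0 char='o'
After 2 (k): row=0 col=0 char='t'
After 3 (G): row=4 col=0 char='r'
After 4 (w): row=4 col=5 char='c'
After 5 (b): row=4 col=0 char='r'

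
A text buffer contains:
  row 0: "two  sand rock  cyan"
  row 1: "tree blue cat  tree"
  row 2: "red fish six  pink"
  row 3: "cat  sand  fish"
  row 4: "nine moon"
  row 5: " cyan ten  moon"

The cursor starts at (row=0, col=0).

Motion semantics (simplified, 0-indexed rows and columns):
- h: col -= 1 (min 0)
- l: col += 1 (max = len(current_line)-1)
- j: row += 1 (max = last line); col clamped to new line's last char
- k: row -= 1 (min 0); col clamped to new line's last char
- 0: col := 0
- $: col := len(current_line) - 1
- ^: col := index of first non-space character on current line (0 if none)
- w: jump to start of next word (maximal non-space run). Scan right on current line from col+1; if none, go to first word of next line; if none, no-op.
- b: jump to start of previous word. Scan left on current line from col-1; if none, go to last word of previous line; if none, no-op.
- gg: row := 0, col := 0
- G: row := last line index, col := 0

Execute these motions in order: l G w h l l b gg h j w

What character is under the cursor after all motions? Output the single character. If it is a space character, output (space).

Answer: b

Derivation:
After 1 (l): row=0 col=1 char='w'
After 2 (G): row=5 col=0 char='_'
After 3 (w): row=5 col=1 char='c'
After 4 (h): row=5 col=0 char='_'
After 5 (l): row=5 col=1 char='c'
After 6 (l): row=5 col=2 char='y'
After 7 (b): row=5 col=1 char='c'
After 8 (gg): row=0 col=0 char='t'
After 9 (h): row=0 col=0 char='t'
After 10 (j): row=1 col=0 char='t'
After 11 (w): row=1 col=5 char='b'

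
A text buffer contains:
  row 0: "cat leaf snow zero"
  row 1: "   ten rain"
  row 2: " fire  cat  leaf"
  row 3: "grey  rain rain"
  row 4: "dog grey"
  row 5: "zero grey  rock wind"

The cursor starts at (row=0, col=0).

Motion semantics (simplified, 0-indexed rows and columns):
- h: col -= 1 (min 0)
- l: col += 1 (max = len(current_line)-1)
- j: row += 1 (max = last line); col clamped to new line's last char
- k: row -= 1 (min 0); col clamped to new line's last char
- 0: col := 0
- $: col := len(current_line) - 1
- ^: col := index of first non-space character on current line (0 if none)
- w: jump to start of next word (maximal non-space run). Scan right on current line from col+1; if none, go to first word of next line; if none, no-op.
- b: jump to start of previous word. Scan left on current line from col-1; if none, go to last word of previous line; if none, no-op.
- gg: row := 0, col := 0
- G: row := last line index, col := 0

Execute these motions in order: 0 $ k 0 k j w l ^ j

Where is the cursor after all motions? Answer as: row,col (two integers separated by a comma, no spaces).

Answer: 2,3

Derivation:
After 1 (0): row=0 col=0 char='c'
After 2 ($): row=0 col=17 char='o'
After 3 (k): row=0 col=17 char='o'
After 4 (0): row=0 col=0 char='c'
After 5 (k): row=0 col=0 char='c'
After 6 (j): row=1 col=0 char='_'
After 7 (w): row=1 col=3 char='t'
After 8 (l): row=1 col=4 char='e'
After 9 (^): row=1 col=3 char='t'
After 10 (j): row=2 col=3 char='r'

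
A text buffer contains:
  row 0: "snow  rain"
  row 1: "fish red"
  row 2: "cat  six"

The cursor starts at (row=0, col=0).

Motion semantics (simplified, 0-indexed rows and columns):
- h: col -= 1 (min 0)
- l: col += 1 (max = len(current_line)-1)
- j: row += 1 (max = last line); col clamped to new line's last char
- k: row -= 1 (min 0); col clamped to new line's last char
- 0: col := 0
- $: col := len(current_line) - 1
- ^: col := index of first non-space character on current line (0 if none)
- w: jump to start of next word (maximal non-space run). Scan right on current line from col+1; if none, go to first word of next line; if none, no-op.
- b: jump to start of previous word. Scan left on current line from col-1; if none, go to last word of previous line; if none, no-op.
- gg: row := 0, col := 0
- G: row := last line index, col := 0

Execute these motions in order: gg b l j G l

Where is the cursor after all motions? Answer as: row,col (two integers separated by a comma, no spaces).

After 1 (gg): row=0 col=0 char='s'
After 2 (b): row=0 col=0 char='s'
After 3 (l): row=0 col=1 char='n'
After 4 (j): row=1 col=1 char='i'
After 5 (G): row=2 col=0 char='c'
After 6 (l): row=2 col=1 char='a'

Answer: 2,1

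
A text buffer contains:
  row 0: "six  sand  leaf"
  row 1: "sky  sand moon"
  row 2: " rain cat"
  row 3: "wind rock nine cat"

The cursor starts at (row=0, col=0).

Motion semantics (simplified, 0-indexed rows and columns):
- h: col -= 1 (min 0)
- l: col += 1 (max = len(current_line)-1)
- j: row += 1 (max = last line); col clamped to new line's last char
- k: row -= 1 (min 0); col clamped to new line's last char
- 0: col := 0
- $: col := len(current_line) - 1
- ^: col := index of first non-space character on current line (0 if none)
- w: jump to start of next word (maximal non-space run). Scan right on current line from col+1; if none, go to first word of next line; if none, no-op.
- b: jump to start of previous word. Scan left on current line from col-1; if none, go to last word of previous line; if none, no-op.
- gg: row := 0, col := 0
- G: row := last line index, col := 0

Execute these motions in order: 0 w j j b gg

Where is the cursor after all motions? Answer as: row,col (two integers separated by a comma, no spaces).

After 1 (0): row=0 col=0 char='s'
After 2 (w): row=0 col=5 char='s'
After 3 (j): row=1 col=5 char='s'
After 4 (j): row=2 col=5 char='_'
After 5 (b): row=2 col=1 char='r'
After 6 (gg): row=0 col=0 char='s'

Answer: 0,0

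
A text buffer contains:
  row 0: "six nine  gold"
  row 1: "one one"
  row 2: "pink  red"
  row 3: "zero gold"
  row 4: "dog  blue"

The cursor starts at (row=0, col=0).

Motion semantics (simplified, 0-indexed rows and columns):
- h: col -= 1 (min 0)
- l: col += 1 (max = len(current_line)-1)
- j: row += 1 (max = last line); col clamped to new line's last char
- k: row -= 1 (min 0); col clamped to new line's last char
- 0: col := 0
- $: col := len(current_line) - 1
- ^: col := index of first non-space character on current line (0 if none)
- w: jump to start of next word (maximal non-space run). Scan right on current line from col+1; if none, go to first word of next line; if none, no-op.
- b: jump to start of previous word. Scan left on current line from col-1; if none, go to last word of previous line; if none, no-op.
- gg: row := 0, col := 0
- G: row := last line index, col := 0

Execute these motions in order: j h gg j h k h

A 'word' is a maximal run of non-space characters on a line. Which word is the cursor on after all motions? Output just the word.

Answer: six

Derivation:
After 1 (j): row=1 col=0 char='o'
After 2 (h): row=1 col=0 char='o'
After 3 (gg): row=0 col=0 char='s'
After 4 (j): row=1 col=0 char='o'
After 5 (h): row=1 col=0 char='o'
After 6 (k): row=0 col=0 char='s'
After 7 (h): row=0 col=0 char='s'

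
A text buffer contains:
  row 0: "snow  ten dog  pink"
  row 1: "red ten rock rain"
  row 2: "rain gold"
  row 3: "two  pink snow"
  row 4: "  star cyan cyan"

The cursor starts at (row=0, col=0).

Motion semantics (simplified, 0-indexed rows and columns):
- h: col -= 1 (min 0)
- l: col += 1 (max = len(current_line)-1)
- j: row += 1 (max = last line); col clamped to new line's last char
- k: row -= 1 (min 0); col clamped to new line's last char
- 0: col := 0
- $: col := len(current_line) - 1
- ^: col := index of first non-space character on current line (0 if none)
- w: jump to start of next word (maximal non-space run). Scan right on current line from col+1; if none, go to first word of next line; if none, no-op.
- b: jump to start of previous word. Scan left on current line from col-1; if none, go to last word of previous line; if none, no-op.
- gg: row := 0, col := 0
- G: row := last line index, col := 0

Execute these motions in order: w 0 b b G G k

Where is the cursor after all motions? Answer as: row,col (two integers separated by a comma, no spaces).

After 1 (w): row=0 col=6 char='t'
After 2 (0): row=0 col=0 char='s'
After 3 (b): row=0 col=0 char='s'
After 4 (b): row=0 col=0 char='s'
After 5 (G): row=4 col=0 char='_'
After 6 (G): row=4 col=0 char='_'
After 7 (k): row=3 col=0 char='t'

Answer: 3,0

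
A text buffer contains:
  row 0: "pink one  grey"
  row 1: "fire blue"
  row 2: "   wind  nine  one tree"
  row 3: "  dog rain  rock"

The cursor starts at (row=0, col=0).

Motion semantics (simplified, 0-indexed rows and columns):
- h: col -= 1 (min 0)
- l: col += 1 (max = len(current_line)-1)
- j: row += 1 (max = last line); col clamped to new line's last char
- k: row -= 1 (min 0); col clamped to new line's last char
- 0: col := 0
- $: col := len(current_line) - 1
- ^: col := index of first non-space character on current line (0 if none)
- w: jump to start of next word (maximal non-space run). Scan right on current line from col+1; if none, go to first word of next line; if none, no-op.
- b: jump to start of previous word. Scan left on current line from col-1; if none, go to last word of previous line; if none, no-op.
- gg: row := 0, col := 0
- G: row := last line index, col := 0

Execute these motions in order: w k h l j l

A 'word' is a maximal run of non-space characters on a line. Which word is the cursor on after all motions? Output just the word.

After 1 (w): row=0 col=5 char='o'
After 2 (k): row=0 col=5 char='o'
After 3 (h): row=0 col=4 char='_'
After 4 (l): row=0 col=5 char='o'
After 5 (j): row=1 col=5 char='b'
After 6 (l): row=1 col=6 char='l'

Answer: blue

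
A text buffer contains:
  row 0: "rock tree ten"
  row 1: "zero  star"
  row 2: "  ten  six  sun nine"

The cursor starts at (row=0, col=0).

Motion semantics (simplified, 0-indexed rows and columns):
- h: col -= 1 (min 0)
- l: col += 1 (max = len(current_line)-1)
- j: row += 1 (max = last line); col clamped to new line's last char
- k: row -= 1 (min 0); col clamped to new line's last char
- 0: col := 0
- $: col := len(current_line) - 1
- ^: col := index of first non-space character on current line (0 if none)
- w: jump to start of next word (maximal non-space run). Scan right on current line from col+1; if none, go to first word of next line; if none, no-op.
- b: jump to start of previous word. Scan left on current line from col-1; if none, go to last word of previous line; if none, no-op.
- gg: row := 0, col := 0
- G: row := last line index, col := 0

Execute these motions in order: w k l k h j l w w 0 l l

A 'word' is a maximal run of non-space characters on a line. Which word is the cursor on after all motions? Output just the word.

Answer: ten

Derivation:
After 1 (w): row=0 col=5 char='t'
After 2 (k): row=0 col=5 char='t'
After 3 (l): row=0 col=6 char='r'
After 4 (k): row=0 col=6 char='r'
After 5 (h): row=0 col=5 char='t'
After 6 (j): row=1 col=5 char='_'
After 7 (l): row=1 col=6 char='s'
After 8 (w): row=2 col=2 char='t'
After 9 (w): row=2 col=7 char='s'
After 10 (0): row=2 col=0 char='_'
After 11 (l): row=2 col=1 char='_'
After 12 (l): row=2 col=2 char='t'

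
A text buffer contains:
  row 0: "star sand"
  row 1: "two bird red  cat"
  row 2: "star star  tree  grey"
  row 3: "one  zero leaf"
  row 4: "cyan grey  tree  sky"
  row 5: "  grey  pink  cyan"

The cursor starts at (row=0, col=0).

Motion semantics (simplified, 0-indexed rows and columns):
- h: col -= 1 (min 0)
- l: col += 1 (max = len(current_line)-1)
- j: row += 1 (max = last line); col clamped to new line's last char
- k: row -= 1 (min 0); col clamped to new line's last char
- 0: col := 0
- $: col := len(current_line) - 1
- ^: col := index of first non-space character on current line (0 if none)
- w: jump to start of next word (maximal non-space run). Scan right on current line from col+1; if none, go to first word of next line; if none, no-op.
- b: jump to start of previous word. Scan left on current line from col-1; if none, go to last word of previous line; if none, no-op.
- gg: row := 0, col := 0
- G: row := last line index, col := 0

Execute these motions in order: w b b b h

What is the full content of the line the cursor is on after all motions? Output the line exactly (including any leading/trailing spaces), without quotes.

After 1 (w): row=0 col=5 char='s'
After 2 (b): row=0 col=0 char='s'
After 3 (b): row=0 col=0 char='s'
After 4 (b): row=0 col=0 char='s'
After 5 (h): row=0 col=0 char='s'

Answer: star sand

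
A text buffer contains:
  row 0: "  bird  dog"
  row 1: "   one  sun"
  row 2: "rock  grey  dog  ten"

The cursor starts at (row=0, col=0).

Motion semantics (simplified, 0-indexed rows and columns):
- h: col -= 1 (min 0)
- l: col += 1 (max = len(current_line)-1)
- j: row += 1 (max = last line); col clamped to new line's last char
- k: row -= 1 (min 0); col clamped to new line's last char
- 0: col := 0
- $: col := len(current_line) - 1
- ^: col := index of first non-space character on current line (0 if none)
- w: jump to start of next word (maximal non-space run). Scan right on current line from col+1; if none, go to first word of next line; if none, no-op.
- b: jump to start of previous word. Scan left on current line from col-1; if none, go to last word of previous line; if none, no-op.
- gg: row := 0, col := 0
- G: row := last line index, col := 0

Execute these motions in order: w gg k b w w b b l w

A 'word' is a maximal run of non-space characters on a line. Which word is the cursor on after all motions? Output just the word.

After 1 (w): row=0 col=2 char='b'
After 2 (gg): row=0 col=0 char='_'
After 3 (k): row=0 col=0 char='_'
After 4 (b): row=0 col=0 char='_'
After 5 (w): row=0 col=2 char='b'
After 6 (w): row=0 col=8 char='d'
After 7 (b): row=0 col=2 char='b'
After 8 (b): row=0 col=2 char='b'
After 9 (l): row=0 col=3 char='i'
After 10 (w): row=0 col=8 char='d'

Answer: dog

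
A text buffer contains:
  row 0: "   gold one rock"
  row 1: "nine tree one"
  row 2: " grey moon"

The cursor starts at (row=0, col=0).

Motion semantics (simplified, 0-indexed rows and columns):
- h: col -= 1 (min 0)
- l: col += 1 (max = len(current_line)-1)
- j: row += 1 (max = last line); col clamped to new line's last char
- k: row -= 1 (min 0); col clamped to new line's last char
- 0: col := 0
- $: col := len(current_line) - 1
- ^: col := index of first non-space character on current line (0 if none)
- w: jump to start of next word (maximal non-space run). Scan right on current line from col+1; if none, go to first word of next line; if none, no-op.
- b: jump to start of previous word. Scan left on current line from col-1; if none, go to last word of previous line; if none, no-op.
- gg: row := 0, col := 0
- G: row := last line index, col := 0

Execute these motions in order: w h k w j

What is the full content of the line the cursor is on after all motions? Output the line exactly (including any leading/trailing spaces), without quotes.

Answer: nine tree one

Derivation:
After 1 (w): row=0 col=3 char='g'
After 2 (h): row=0 col=2 char='_'
After 3 (k): row=0 col=2 char='_'
After 4 (w): row=0 col=3 char='g'
After 5 (j): row=1 col=3 char='e'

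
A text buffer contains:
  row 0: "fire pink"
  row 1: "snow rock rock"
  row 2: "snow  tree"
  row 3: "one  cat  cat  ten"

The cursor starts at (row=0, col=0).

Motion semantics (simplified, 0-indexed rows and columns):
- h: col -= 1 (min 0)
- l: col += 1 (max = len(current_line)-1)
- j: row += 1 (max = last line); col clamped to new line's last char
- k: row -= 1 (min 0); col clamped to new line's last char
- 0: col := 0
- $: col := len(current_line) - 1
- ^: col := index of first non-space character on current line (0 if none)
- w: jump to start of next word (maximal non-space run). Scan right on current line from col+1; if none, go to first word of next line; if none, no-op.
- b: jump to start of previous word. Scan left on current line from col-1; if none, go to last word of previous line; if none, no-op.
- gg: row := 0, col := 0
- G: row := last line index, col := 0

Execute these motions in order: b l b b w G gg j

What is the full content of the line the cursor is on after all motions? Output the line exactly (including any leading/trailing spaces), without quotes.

After 1 (b): row=0 col=0 char='f'
After 2 (l): row=0 col=1 char='i'
After 3 (b): row=0 col=0 char='f'
After 4 (b): row=0 col=0 char='f'
After 5 (w): row=0 col=5 char='p'
After 6 (G): row=3 col=0 char='o'
After 7 (gg): row=0 col=0 char='f'
After 8 (j): row=1 col=0 char='s'

Answer: snow rock rock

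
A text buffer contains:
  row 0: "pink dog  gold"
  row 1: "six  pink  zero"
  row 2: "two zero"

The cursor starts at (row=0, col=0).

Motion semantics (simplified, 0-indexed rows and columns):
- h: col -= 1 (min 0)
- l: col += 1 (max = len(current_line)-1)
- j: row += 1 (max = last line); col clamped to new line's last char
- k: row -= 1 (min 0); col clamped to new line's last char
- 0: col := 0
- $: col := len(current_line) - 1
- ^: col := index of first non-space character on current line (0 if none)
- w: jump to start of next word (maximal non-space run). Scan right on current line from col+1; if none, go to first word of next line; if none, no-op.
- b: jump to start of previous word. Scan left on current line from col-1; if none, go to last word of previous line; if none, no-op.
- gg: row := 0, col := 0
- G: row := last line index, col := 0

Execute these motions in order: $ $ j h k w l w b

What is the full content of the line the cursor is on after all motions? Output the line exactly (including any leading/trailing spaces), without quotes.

Answer: six  pink  zero

Derivation:
After 1 ($): row=0 col=13 char='d'
After 2 ($): row=0 col=13 char='d'
After 3 (j): row=1 col=13 char='r'
After 4 (h): row=1 col=12 char='e'
After 5 (k): row=0 col=12 char='l'
After 6 (w): row=1 col=0 char='s'
After 7 (l): row=1 col=1 char='i'
After 8 (w): row=1 col=5 char='p'
After 9 (b): row=1 col=0 char='s'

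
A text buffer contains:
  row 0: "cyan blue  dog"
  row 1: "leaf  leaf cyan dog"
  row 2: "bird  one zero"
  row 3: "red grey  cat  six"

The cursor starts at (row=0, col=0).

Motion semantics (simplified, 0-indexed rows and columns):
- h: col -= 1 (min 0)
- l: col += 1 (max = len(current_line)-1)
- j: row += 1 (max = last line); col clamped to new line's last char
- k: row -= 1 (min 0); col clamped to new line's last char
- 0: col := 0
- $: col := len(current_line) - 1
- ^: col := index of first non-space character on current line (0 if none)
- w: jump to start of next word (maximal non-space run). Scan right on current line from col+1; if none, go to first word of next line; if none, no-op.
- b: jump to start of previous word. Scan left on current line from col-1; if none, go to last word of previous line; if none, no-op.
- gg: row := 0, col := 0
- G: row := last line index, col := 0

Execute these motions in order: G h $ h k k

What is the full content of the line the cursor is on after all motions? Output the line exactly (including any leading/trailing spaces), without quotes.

After 1 (G): row=3 col=0 char='r'
After 2 (h): row=3 col=0 char='r'
After 3 ($): row=3 col=17 char='x'
After 4 (h): row=3 col=16 char='i'
After 5 (k): row=2 col=13 char='o'
After 6 (k): row=1 col=13 char='a'

Answer: leaf  leaf cyan dog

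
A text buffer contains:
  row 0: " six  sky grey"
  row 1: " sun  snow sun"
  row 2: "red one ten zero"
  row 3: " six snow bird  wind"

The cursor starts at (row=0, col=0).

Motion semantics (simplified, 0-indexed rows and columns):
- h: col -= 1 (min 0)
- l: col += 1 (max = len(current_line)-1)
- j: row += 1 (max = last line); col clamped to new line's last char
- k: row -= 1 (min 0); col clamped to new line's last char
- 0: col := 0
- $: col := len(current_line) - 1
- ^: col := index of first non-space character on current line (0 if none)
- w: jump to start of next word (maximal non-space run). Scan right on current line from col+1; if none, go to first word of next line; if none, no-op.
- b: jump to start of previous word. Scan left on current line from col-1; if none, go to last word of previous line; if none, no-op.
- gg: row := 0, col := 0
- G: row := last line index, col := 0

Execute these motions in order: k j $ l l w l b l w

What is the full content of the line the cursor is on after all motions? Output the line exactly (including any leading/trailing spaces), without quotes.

Answer: red one ten zero

Derivation:
After 1 (k): row=0 col=0 char='_'
After 2 (j): row=1 col=0 char='_'
After 3 ($): row=1 col=13 char='n'
After 4 (l): row=1 col=13 char='n'
After 5 (l): row=1 col=13 char='n'
After 6 (w): row=2 col=0 char='r'
After 7 (l): row=2 col=1 char='e'
After 8 (b): row=2 col=0 char='r'
After 9 (l): row=2 col=1 char='e'
After 10 (w): row=2 col=4 char='o'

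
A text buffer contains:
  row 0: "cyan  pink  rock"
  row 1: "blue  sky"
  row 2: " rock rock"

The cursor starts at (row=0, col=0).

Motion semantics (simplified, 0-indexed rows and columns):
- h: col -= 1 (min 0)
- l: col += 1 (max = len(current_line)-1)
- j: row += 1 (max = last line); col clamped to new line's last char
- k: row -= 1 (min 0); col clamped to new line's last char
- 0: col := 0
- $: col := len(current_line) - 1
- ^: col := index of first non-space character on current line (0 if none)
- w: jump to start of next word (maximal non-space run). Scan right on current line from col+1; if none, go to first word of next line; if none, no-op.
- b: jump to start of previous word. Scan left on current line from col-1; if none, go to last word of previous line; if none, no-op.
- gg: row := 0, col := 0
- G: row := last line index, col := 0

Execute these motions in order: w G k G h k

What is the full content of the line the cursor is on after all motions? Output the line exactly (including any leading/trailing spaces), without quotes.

Answer: blue  sky

Derivation:
After 1 (w): row=0 col=6 char='p'
After 2 (G): row=2 col=0 char='_'
After 3 (k): row=1 col=0 char='b'
After 4 (G): row=2 col=0 char='_'
After 5 (h): row=2 col=0 char='_'
After 6 (k): row=1 col=0 char='b'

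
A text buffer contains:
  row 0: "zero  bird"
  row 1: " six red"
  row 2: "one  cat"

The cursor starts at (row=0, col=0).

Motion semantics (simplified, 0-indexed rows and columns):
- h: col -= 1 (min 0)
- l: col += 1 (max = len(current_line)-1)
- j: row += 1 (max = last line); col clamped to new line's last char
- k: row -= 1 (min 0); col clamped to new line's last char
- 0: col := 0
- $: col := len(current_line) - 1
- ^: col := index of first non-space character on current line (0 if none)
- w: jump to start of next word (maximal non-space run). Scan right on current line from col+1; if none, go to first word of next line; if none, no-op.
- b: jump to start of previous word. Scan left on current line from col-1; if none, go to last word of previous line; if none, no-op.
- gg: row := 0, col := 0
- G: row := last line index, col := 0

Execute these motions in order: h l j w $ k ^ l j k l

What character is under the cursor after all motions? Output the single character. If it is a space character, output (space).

Answer: r

Derivation:
After 1 (h): row=0 col=0 char='z'
After 2 (l): row=0 col=1 char='e'
After 3 (j): row=1 col=1 char='s'
After 4 (w): row=1 col=5 char='r'
After 5 ($): row=1 col=7 char='d'
After 6 (k): row=0 col=7 char='i'
After 7 (^): row=0 col=0 char='z'
After 8 (l): row=0 col=1 char='e'
After 9 (j): row=1 col=1 char='s'
After 10 (k): row=0 col=1 char='e'
After 11 (l): row=0 col=2 char='r'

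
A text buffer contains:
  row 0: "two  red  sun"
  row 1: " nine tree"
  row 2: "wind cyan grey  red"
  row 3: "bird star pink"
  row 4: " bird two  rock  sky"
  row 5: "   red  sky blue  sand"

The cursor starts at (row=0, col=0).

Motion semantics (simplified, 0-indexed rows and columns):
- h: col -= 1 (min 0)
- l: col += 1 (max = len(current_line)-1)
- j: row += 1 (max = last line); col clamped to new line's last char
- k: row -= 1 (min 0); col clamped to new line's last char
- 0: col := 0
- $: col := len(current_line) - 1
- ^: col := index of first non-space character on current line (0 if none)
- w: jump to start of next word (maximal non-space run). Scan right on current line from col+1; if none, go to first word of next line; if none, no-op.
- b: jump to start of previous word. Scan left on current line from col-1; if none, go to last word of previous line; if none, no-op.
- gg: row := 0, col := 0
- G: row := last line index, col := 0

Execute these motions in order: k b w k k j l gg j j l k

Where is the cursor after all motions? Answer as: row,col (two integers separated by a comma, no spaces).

After 1 (k): row=0 col=0 char='t'
After 2 (b): row=0 col=0 char='t'
After 3 (w): row=0 col=5 char='r'
After 4 (k): row=0 col=5 char='r'
After 5 (k): row=0 col=5 char='r'
After 6 (j): row=1 col=5 char='_'
After 7 (l): row=1 col=6 char='t'
After 8 (gg): row=0 col=0 char='t'
After 9 (j): row=1 col=0 char='_'
After 10 (j): row=2 col=0 char='w'
After 11 (l): row=2 col=1 char='i'
After 12 (k): row=1 col=1 char='n'

Answer: 1,1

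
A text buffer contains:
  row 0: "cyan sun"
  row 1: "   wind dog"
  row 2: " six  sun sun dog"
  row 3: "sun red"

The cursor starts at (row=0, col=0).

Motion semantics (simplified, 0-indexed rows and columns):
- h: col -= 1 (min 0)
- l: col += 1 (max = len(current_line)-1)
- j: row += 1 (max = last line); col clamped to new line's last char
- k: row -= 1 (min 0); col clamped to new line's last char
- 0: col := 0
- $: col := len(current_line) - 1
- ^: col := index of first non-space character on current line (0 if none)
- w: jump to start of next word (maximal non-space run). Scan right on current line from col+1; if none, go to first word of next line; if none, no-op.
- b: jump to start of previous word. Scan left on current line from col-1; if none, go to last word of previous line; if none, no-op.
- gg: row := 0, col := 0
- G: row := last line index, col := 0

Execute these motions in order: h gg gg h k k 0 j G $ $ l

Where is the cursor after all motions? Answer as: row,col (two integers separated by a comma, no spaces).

Answer: 3,6

Derivation:
After 1 (h): row=0 col=0 char='c'
After 2 (gg): row=0 col=0 char='c'
After 3 (gg): row=0 col=0 char='c'
After 4 (h): row=0 col=0 char='c'
After 5 (k): row=0 col=0 char='c'
After 6 (k): row=0 col=0 char='c'
After 7 (0): row=0 col=0 char='c'
After 8 (j): row=1 col=0 char='_'
After 9 (G): row=3 col=0 char='s'
After 10 ($): row=3 col=6 char='d'
After 11 ($): row=3 col=6 char='d'
After 12 (l): row=3 col=6 char='d'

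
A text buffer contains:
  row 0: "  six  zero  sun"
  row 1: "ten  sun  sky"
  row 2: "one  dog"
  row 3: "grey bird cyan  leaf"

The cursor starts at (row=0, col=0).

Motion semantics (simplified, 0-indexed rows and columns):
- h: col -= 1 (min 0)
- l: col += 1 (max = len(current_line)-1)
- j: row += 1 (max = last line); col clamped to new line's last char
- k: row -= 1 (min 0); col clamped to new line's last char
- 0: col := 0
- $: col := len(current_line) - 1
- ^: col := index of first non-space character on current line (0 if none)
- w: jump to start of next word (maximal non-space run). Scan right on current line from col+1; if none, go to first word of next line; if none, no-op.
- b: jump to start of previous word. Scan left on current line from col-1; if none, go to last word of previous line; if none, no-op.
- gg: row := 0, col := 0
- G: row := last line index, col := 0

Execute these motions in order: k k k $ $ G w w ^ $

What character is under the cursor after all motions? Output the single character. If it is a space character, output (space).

After 1 (k): row=0 col=0 char='_'
After 2 (k): row=0 col=0 char='_'
After 3 (k): row=0 col=0 char='_'
After 4 ($): row=0 col=15 char='n'
After 5 ($): row=0 col=15 char='n'
After 6 (G): row=3 col=0 char='g'
After 7 (w): row=3 col=5 char='b'
After 8 (w): row=3 col=10 char='c'
After 9 (^): row=3 col=0 char='g'
After 10 ($): row=3 col=19 char='f'

Answer: f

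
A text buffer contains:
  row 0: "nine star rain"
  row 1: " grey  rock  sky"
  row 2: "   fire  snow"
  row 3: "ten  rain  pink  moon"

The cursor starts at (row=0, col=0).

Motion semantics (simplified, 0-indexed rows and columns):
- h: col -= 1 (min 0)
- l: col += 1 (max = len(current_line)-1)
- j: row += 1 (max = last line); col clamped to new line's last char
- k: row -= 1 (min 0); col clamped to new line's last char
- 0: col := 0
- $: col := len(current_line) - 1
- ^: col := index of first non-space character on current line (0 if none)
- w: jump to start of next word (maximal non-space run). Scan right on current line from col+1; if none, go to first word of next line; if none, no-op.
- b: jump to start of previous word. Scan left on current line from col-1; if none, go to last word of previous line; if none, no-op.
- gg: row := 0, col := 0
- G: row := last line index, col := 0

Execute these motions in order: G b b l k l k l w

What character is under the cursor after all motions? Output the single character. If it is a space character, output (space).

Answer: r

Derivation:
After 1 (G): row=3 col=0 char='t'
After 2 (b): row=2 col=9 char='s'
After 3 (b): row=2 col=3 char='f'
After 4 (l): row=2 col=4 char='i'
After 5 (k): row=1 col=4 char='y'
After 6 (l): row=1 col=5 char='_'
After 7 (k): row=0 col=5 char='s'
After 8 (l): row=0 col=6 char='t'
After 9 (w): row=0 col=10 char='r'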